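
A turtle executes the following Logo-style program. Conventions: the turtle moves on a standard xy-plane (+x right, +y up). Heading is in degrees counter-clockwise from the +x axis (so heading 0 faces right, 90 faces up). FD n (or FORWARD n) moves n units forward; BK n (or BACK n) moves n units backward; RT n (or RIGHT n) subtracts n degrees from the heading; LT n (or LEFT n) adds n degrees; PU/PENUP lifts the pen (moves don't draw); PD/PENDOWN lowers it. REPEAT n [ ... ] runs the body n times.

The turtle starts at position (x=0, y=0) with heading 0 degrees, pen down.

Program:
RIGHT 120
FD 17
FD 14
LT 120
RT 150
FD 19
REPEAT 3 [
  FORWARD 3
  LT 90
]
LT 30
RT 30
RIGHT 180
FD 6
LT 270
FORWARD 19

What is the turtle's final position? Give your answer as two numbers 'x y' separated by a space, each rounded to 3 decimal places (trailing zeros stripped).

Answer: -43.909 -53.641

Derivation:
Executing turtle program step by step:
Start: pos=(0,0), heading=0, pen down
RT 120: heading 0 -> 240
FD 17: (0,0) -> (-8.5,-14.722) [heading=240, draw]
FD 14: (-8.5,-14.722) -> (-15.5,-26.847) [heading=240, draw]
LT 120: heading 240 -> 0
RT 150: heading 0 -> 210
FD 19: (-15.5,-26.847) -> (-31.954,-36.347) [heading=210, draw]
REPEAT 3 [
  -- iteration 1/3 --
  FD 3: (-31.954,-36.347) -> (-34.553,-37.847) [heading=210, draw]
  LT 90: heading 210 -> 300
  -- iteration 2/3 --
  FD 3: (-34.553,-37.847) -> (-33.053,-40.445) [heading=300, draw]
  LT 90: heading 300 -> 30
  -- iteration 3/3 --
  FD 3: (-33.053,-40.445) -> (-30.454,-38.945) [heading=30, draw]
  LT 90: heading 30 -> 120
]
LT 30: heading 120 -> 150
RT 30: heading 150 -> 120
RT 180: heading 120 -> 300
FD 6: (-30.454,-38.945) -> (-27.454,-44.141) [heading=300, draw]
LT 270: heading 300 -> 210
FD 19: (-27.454,-44.141) -> (-43.909,-53.641) [heading=210, draw]
Final: pos=(-43.909,-53.641), heading=210, 8 segment(s) drawn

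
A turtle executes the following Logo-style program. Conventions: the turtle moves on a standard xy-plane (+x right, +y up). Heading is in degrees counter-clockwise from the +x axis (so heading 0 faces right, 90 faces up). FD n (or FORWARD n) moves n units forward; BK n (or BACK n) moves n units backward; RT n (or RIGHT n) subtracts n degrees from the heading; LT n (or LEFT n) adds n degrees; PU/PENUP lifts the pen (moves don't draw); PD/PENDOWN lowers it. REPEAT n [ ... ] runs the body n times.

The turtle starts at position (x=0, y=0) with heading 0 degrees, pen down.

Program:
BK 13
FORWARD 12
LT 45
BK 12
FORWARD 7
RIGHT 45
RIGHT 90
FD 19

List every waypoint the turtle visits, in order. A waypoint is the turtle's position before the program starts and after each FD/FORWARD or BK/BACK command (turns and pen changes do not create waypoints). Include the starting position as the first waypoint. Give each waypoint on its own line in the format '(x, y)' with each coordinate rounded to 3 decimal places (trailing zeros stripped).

Answer: (0, 0)
(-13, 0)
(-1, 0)
(-9.485, -8.485)
(-4.536, -3.536)
(-4.536, -22.536)

Derivation:
Executing turtle program step by step:
Start: pos=(0,0), heading=0, pen down
BK 13: (0,0) -> (-13,0) [heading=0, draw]
FD 12: (-13,0) -> (-1,0) [heading=0, draw]
LT 45: heading 0 -> 45
BK 12: (-1,0) -> (-9.485,-8.485) [heading=45, draw]
FD 7: (-9.485,-8.485) -> (-4.536,-3.536) [heading=45, draw]
RT 45: heading 45 -> 0
RT 90: heading 0 -> 270
FD 19: (-4.536,-3.536) -> (-4.536,-22.536) [heading=270, draw]
Final: pos=(-4.536,-22.536), heading=270, 5 segment(s) drawn
Waypoints (6 total):
(0, 0)
(-13, 0)
(-1, 0)
(-9.485, -8.485)
(-4.536, -3.536)
(-4.536, -22.536)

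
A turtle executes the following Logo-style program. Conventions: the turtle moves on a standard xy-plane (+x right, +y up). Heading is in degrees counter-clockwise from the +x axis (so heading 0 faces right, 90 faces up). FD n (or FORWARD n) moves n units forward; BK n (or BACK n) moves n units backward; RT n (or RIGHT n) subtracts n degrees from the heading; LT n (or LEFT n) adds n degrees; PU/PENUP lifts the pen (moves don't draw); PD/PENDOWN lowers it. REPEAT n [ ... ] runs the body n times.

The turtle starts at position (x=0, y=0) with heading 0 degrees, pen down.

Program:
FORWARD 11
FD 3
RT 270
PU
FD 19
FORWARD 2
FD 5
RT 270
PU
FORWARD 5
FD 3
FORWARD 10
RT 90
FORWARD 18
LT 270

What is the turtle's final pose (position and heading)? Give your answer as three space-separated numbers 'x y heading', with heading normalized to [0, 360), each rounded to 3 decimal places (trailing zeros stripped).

Answer: -4 44 0

Derivation:
Executing turtle program step by step:
Start: pos=(0,0), heading=0, pen down
FD 11: (0,0) -> (11,0) [heading=0, draw]
FD 3: (11,0) -> (14,0) [heading=0, draw]
RT 270: heading 0 -> 90
PU: pen up
FD 19: (14,0) -> (14,19) [heading=90, move]
FD 2: (14,19) -> (14,21) [heading=90, move]
FD 5: (14,21) -> (14,26) [heading=90, move]
RT 270: heading 90 -> 180
PU: pen up
FD 5: (14,26) -> (9,26) [heading=180, move]
FD 3: (9,26) -> (6,26) [heading=180, move]
FD 10: (6,26) -> (-4,26) [heading=180, move]
RT 90: heading 180 -> 90
FD 18: (-4,26) -> (-4,44) [heading=90, move]
LT 270: heading 90 -> 0
Final: pos=(-4,44), heading=0, 2 segment(s) drawn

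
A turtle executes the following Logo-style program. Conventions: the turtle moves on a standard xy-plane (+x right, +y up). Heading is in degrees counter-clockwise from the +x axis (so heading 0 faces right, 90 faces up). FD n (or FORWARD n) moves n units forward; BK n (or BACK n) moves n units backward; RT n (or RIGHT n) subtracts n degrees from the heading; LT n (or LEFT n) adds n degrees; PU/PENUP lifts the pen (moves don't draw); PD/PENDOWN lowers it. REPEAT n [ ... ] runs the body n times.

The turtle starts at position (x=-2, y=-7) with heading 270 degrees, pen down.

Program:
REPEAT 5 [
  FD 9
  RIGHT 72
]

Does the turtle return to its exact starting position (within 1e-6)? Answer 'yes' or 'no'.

Answer: yes

Derivation:
Executing turtle program step by step:
Start: pos=(-2,-7), heading=270, pen down
REPEAT 5 [
  -- iteration 1/5 --
  FD 9: (-2,-7) -> (-2,-16) [heading=270, draw]
  RT 72: heading 270 -> 198
  -- iteration 2/5 --
  FD 9: (-2,-16) -> (-10.56,-18.781) [heading=198, draw]
  RT 72: heading 198 -> 126
  -- iteration 3/5 --
  FD 9: (-10.56,-18.781) -> (-15.85,-11.5) [heading=126, draw]
  RT 72: heading 126 -> 54
  -- iteration 4/5 --
  FD 9: (-15.85,-11.5) -> (-10.56,-4.219) [heading=54, draw]
  RT 72: heading 54 -> 342
  -- iteration 5/5 --
  FD 9: (-10.56,-4.219) -> (-2,-7) [heading=342, draw]
  RT 72: heading 342 -> 270
]
Final: pos=(-2,-7), heading=270, 5 segment(s) drawn

Start position: (-2, -7)
Final position: (-2, -7)
Distance = 0; < 1e-6 -> CLOSED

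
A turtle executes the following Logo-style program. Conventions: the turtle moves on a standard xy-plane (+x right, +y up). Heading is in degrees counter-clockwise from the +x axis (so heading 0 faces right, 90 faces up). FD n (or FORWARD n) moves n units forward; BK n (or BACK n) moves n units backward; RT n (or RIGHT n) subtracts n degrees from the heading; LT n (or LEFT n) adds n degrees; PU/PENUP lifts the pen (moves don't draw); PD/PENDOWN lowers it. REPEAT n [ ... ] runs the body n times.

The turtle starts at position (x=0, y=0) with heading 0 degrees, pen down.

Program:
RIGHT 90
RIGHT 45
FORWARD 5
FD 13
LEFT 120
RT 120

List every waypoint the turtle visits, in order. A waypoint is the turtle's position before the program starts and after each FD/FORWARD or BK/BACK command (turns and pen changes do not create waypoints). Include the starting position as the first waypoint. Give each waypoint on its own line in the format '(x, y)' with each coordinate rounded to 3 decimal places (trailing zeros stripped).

Executing turtle program step by step:
Start: pos=(0,0), heading=0, pen down
RT 90: heading 0 -> 270
RT 45: heading 270 -> 225
FD 5: (0,0) -> (-3.536,-3.536) [heading=225, draw]
FD 13: (-3.536,-3.536) -> (-12.728,-12.728) [heading=225, draw]
LT 120: heading 225 -> 345
RT 120: heading 345 -> 225
Final: pos=(-12.728,-12.728), heading=225, 2 segment(s) drawn
Waypoints (3 total):
(0, 0)
(-3.536, -3.536)
(-12.728, -12.728)

Answer: (0, 0)
(-3.536, -3.536)
(-12.728, -12.728)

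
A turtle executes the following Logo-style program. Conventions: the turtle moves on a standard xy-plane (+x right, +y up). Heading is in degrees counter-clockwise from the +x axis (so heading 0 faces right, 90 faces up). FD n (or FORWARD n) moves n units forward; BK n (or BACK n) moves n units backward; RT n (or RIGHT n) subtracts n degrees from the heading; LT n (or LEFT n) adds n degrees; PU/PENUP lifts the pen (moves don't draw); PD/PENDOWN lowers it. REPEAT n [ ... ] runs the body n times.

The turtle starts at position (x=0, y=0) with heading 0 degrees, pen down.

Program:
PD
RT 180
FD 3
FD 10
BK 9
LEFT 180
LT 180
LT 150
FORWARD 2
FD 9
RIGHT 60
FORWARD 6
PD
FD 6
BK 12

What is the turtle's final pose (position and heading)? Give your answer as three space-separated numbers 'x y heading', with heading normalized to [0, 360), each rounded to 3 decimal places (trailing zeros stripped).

Executing turtle program step by step:
Start: pos=(0,0), heading=0, pen down
PD: pen down
RT 180: heading 0 -> 180
FD 3: (0,0) -> (-3,0) [heading=180, draw]
FD 10: (-3,0) -> (-13,0) [heading=180, draw]
BK 9: (-13,0) -> (-4,0) [heading=180, draw]
LT 180: heading 180 -> 0
LT 180: heading 0 -> 180
LT 150: heading 180 -> 330
FD 2: (-4,0) -> (-2.268,-1) [heading=330, draw]
FD 9: (-2.268,-1) -> (5.526,-5.5) [heading=330, draw]
RT 60: heading 330 -> 270
FD 6: (5.526,-5.5) -> (5.526,-11.5) [heading=270, draw]
PD: pen down
FD 6: (5.526,-11.5) -> (5.526,-17.5) [heading=270, draw]
BK 12: (5.526,-17.5) -> (5.526,-5.5) [heading=270, draw]
Final: pos=(5.526,-5.5), heading=270, 8 segment(s) drawn

Answer: 5.526 -5.5 270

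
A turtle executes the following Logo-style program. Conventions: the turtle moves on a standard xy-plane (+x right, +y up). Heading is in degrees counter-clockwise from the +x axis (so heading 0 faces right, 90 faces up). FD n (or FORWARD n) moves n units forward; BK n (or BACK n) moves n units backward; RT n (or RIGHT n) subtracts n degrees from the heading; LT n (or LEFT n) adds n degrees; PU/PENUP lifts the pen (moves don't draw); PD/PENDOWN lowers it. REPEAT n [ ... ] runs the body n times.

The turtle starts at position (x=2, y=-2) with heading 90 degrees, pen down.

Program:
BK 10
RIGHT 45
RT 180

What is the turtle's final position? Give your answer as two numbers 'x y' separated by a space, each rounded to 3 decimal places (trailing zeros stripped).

Answer: 2 -12

Derivation:
Executing turtle program step by step:
Start: pos=(2,-2), heading=90, pen down
BK 10: (2,-2) -> (2,-12) [heading=90, draw]
RT 45: heading 90 -> 45
RT 180: heading 45 -> 225
Final: pos=(2,-12), heading=225, 1 segment(s) drawn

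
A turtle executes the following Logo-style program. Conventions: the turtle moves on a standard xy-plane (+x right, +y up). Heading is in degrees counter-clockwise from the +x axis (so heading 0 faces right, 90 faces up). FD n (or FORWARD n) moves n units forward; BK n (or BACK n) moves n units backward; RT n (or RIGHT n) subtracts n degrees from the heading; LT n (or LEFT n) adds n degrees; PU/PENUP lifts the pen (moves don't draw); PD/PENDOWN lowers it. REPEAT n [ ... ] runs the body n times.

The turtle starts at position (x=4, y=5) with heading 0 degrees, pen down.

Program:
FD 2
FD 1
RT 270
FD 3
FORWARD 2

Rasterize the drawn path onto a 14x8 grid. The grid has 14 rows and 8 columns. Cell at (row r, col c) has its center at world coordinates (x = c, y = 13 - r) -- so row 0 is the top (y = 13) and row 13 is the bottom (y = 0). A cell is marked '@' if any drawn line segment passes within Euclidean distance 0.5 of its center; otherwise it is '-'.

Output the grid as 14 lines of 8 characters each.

Answer: --------
--------
--------
-------@
-------@
-------@
-------@
-------@
----@@@@
--------
--------
--------
--------
--------

Derivation:
Segment 0: (4,5) -> (6,5)
Segment 1: (6,5) -> (7,5)
Segment 2: (7,5) -> (7,8)
Segment 3: (7,8) -> (7,10)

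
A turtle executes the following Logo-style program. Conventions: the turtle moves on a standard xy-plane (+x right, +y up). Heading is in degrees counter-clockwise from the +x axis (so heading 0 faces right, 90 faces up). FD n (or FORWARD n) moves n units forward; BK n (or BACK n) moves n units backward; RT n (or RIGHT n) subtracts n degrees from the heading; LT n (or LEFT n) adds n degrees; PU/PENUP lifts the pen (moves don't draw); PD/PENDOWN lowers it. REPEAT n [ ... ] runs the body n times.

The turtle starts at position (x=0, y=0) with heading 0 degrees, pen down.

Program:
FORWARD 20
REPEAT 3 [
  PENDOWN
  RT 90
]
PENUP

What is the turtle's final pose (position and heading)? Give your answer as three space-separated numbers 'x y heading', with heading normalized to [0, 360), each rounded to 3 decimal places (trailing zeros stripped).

Answer: 20 0 90

Derivation:
Executing turtle program step by step:
Start: pos=(0,0), heading=0, pen down
FD 20: (0,0) -> (20,0) [heading=0, draw]
REPEAT 3 [
  -- iteration 1/3 --
  PD: pen down
  RT 90: heading 0 -> 270
  -- iteration 2/3 --
  PD: pen down
  RT 90: heading 270 -> 180
  -- iteration 3/3 --
  PD: pen down
  RT 90: heading 180 -> 90
]
PU: pen up
Final: pos=(20,0), heading=90, 1 segment(s) drawn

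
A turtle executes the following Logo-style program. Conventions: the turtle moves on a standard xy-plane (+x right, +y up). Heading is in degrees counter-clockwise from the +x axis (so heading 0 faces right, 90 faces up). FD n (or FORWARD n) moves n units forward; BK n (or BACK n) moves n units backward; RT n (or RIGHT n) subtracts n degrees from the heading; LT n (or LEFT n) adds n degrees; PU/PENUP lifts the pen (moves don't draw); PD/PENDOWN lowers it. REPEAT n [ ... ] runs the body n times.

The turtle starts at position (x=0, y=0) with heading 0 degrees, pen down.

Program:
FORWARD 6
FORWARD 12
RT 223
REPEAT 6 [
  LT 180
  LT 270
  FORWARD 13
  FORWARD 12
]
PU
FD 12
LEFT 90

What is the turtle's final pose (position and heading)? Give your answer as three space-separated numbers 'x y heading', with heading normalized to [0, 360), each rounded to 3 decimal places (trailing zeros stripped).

Executing turtle program step by step:
Start: pos=(0,0), heading=0, pen down
FD 6: (0,0) -> (6,0) [heading=0, draw]
FD 12: (6,0) -> (18,0) [heading=0, draw]
RT 223: heading 0 -> 137
REPEAT 6 [
  -- iteration 1/6 --
  LT 180: heading 137 -> 317
  LT 270: heading 317 -> 227
  FD 13: (18,0) -> (9.134,-9.508) [heading=227, draw]
  FD 12: (9.134,-9.508) -> (0.95,-18.284) [heading=227, draw]
  -- iteration 2/6 --
  LT 180: heading 227 -> 47
  LT 270: heading 47 -> 317
  FD 13: (0.95,-18.284) -> (10.458,-27.15) [heading=317, draw]
  FD 12: (10.458,-27.15) -> (19.234,-35.334) [heading=317, draw]
  -- iteration 3/6 --
  LT 180: heading 317 -> 137
  LT 270: heading 137 -> 47
  FD 13: (19.234,-35.334) -> (28.1,-25.826) [heading=47, draw]
  FD 12: (28.1,-25.826) -> (36.284,-17.05) [heading=47, draw]
  -- iteration 4/6 --
  LT 180: heading 47 -> 227
  LT 270: heading 227 -> 137
  FD 13: (36.284,-17.05) -> (26.776,-8.184) [heading=137, draw]
  FD 12: (26.776,-8.184) -> (18,0) [heading=137, draw]
  -- iteration 5/6 --
  LT 180: heading 137 -> 317
  LT 270: heading 317 -> 227
  FD 13: (18,0) -> (9.134,-9.508) [heading=227, draw]
  FD 12: (9.134,-9.508) -> (0.95,-18.284) [heading=227, draw]
  -- iteration 6/6 --
  LT 180: heading 227 -> 47
  LT 270: heading 47 -> 317
  FD 13: (0.95,-18.284) -> (10.458,-27.15) [heading=317, draw]
  FD 12: (10.458,-27.15) -> (19.234,-35.334) [heading=317, draw]
]
PU: pen up
FD 12: (19.234,-35.334) -> (28.01,-43.518) [heading=317, move]
LT 90: heading 317 -> 47
Final: pos=(28.01,-43.518), heading=47, 14 segment(s) drawn

Answer: 28.01 -43.518 47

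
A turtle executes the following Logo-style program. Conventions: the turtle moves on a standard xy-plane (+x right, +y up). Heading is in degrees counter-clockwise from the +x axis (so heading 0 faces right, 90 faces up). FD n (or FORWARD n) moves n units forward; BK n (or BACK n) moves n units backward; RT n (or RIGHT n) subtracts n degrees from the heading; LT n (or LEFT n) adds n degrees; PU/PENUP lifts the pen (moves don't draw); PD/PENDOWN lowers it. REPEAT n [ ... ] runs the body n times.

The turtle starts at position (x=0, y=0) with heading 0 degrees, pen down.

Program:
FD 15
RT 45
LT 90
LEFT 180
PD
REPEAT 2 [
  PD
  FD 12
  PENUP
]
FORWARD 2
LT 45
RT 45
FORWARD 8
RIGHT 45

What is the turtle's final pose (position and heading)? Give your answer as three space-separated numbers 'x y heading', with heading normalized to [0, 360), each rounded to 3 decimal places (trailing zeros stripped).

Answer: -9.042 -24.042 180

Derivation:
Executing turtle program step by step:
Start: pos=(0,0), heading=0, pen down
FD 15: (0,0) -> (15,0) [heading=0, draw]
RT 45: heading 0 -> 315
LT 90: heading 315 -> 45
LT 180: heading 45 -> 225
PD: pen down
REPEAT 2 [
  -- iteration 1/2 --
  PD: pen down
  FD 12: (15,0) -> (6.515,-8.485) [heading=225, draw]
  PU: pen up
  -- iteration 2/2 --
  PD: pen down
  FD 12: (6.515,-8.485) -> (-1.971,-16.971) [heading=225, draw]
  PU: pen up
]
FD 2: (-1.971,-16.971) -> (-3.385,-18.385) [heading=225, move]
LT 45: heading 225 -> 270
RT 45: heading 270 -> 225
FD 8: (-3.385,-18.385) -> (-9.042,-24.042) [heading=225, move]
RT 45: heading 225 -> 180
Final: pos=(-9.042,-24.042), heading=180, 3 segment(s) drawn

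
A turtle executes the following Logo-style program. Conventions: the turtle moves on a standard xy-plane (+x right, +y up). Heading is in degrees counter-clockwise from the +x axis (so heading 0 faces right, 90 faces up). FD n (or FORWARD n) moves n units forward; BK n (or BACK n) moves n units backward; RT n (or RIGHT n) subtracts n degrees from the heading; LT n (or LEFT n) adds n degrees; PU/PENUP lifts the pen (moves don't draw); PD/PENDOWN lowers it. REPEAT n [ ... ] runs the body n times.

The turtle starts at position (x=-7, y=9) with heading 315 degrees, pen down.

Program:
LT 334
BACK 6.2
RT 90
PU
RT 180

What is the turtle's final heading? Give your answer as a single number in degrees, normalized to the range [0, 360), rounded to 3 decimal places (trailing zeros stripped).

Answer: 19

Derivation:
Executing turtle program step by step:
Start: pos=(-7,9), heading=315, pen down
LT 334: heading 315 -> 289
BK 6.2: (-7,9) -> (-9.019,14.862) [heading=289, draw]
RT 90: heading 289 -> 199
PU: pen up
RT 180: heading 199 -> 19
Final: pos=(-9.019,14.862), heading=19, 1 segment(s) drawn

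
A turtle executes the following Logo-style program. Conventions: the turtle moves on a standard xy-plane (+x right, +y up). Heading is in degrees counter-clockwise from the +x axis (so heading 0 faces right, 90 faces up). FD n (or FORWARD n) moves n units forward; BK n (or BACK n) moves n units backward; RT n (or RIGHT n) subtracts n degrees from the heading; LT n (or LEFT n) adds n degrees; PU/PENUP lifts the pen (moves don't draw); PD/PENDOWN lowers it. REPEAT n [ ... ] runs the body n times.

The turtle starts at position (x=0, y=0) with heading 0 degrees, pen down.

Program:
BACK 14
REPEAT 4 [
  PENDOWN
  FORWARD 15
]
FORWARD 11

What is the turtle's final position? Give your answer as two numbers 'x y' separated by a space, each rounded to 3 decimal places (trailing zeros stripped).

Answer: 57 0

Derivation:
Executing turtle program step by step:
Start: pos=(0,0), heading=0, pen down
BK 14: (0,0) -> (-14,0) [heading=0, draw]
REPEAT 4 [
  -- iteration 1/4 --
  PD: pen down
  FD 15: (-14,0) -> (1,0) [heading=0, draw]
  -- iteration 2/4 --
  PD: pen down
  FD 15: (1,0) -> (16,0) [heading=0, draw]
  -- iteration 3/4 --
  PD: pen down
  FD 15: (16,0) -> (31,0) [heading=0, draw]
  -- iteration 4/4 --
  PD: pen down
  FD 15: (31,0) -> (46,0) [heading=0, draw]
]
FD 11: (46,0) -> (57,0) [heading=0, draw]
Final: pos=(57,0), heading=0, 6 segment(s) drawn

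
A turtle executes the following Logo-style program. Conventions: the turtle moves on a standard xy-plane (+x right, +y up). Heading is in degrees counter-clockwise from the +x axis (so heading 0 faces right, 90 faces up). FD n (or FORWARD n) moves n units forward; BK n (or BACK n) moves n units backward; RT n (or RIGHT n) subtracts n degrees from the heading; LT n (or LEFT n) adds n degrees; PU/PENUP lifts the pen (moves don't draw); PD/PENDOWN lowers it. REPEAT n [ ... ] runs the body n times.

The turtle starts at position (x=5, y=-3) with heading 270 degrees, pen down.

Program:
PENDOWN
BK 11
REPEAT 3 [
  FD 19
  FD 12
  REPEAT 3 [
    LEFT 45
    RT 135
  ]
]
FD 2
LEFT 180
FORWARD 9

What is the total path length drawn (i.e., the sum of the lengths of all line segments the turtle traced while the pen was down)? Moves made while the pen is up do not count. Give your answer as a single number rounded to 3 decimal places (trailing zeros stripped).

Answer: 115

Derivation:
Executing turtle program step by step:
Start: pos=(5,-3), heading=270, pen down
PD: pen down
BK 11: (5,-3) -> (5,8) [heading=270, draw]
REPEAT 3 [
  -- iteration 1/3 --
  FD 19: (5,8) -> (5,-11) [heading=270, draw]
  FD 12: (5,-11) -> (5,-23) [heading=270, draw]
  REPEAT 3 [
    -- iteration 1/3 --
    LT 45: heading 270 -> 315
    RT 135: heading 315 -> 180
    -- iteration 2/3 --
    LT 45: heading 180 -> 225
    RT 135: heading 225 -> 90
    -- iteration 3/3 --
    LT 45: heading 90 -> 135
    RT 135: heading 135 -> 0
  ]
  -- iteration 2/3 --
  FD 19: (5,-23) -> (24,-23) [heading=0, draw]
  FD 12: (24,-23) -> (36,-23) [heading=0, draw]
  REPEAT 3 [
    -- iteration 1/3 --
    LT 45: heading 0 -> 45
    RT 135: heading 45 -> 270
    -- iteration 2/3 --
    LT 45: heading 270 -> 315
    RT 135: heading 315 -> 180
    -- iteration 3/3 --
    LT 45: heading 180 -> 225
    RT 135: heading 225 -> 90
  ]
  -- iteration 3/3 --
  FD 19: (36,-23) -> (36,-4) [heading=90, draw]
  FD 12: (36,-4) -> (36,8) [heading=90, draw]
  REPEAT 3 [
    -- iteration 1/3 --
    LT 45: heading 90 -> 135
    RT 135: heading 135 -> 0
    -- iteration 2/3 --
    LT 45: heading 0 -> 45
    RT 135: heading 45 -> 270
    -- iteration 3/3 --
    LT 45: heading 270 -> 315
    RT 135: heading 315 -> 180
  ]
]
FD 2: (36,8) -> (34,8) [heading=180, draw]
LT 180: heading 180 -> 0
FD 9: (34,8) -> (43,8) [heading=0, draw]
Final: pos=(43,8), heading=0, 9 segment(s) drawn

Segment lengths:
  seg 1: (5,-3) -> (5,8), length = 11
  seg 2: (5,8) -> (5,-11), length = 19
  seg 3: (5,-11) -> (5,-23), length = 12
  seg 4: (5,-23) -> (24,-23), length = 19
  seg 5: (24,-23) -> (36,-23), length = 12
  seg 6: (36,-23) -> (36,-4), length = 19
  seg 7: (36,-4) -> (36,8), length = 12
  seg 8: (36,8) -> (34,8), length = 2
  seg 9: (34,8) -> (43,8), length = 9
Total = 115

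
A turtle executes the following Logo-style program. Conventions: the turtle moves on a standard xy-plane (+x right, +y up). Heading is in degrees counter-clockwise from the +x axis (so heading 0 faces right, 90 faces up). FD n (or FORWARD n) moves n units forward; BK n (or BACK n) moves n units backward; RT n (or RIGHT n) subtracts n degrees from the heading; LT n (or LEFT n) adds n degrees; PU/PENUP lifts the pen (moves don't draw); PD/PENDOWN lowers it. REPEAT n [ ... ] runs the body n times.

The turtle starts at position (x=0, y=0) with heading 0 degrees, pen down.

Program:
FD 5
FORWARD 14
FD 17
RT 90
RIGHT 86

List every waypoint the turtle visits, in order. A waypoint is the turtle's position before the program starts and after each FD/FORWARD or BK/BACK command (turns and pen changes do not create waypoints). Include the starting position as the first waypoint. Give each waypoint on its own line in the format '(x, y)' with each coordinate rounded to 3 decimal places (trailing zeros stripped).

Executing turtle program step by step:
Start: pos=(0,0), heading=0, pen down
FD 5: (0,0) -> (5,0) [heading=0, draw]
FD 14: (5,0) -> (19,0) [heading=0, draw]
FD 17: (19,0) -> (36,0) [heading=0, draw]
RT 90: heading 0 -> 270
RT 86: heading 270 -> 184
Final: pos=(36,0), heading=184, 3 segment(s) drawn
Waypoints (4 total):
(0, 0)
(5, 0)
(19, 0)
(36, 0)

Answer: (0, 0)
(5, 0)
(19, 0)
(36, 0)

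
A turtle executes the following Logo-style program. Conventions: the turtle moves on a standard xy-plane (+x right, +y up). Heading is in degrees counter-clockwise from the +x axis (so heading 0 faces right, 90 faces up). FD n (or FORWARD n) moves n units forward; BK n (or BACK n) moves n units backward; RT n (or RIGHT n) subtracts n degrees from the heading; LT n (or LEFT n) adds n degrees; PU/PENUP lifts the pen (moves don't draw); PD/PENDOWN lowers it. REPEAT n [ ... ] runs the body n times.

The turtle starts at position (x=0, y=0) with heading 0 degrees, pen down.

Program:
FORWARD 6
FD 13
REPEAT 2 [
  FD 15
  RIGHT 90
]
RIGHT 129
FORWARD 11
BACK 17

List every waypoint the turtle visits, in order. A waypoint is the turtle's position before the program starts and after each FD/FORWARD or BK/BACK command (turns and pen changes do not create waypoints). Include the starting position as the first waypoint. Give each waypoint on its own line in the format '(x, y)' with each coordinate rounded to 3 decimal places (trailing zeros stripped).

Answer: (0, 0)
(6, 0)
(19, 0)
(34, 0)
(34, -15)
(40.923, -6.451)
(30.224, -19.663)

Derivation:
Executing turtle program step by step:
Start: pos=(0,0), heading=0, pen down
FD 6: (0,0) -> (6,0) [heading=0, draw]
FD 13: (6,0) -> (19,0) [heading=0, draw]
REPEAT 2 [
  -- iteration 1/2 --
  FD 15: (19,0) -> (34,0) [heading=0, draw]
  RT 90: heading 0 -> 270
  -- iteration 2/2 --
  FD 15: (34,0) -> (34,-15) [heading=270, draw]
  RT 90: heading 270 -> 180
]
RT 129: heading 180 -> 51
FD 11: (34,-15) -> (40.923,-6.451) [heading=51, draw]
BK 17: (40.923,-6.451) -> (30.224,-19.663) [heading=51, draw]
Final: pos=(30.224,-19.663), heading=51, 6 segment(s) drawn
Waypoints (7 total):
(0, 0)
(6, 0)
(19, 0)
(34, 0)
(34, -15)
(40.923, -6.451)
(30.224, -19.663)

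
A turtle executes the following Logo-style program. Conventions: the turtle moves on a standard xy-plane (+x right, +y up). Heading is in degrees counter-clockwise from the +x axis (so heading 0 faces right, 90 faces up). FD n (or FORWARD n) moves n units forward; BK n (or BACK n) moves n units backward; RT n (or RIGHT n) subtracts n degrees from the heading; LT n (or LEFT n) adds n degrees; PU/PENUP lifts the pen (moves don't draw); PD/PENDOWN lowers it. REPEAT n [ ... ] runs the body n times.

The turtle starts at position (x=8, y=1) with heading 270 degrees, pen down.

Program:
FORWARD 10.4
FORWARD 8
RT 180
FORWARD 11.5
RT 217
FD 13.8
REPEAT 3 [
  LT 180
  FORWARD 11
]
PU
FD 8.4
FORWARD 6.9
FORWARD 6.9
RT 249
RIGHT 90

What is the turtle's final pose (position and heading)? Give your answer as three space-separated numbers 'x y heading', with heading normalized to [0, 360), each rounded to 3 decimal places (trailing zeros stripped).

Executing turtle program step by step:
Start: pos=(8,1), heading=270, pen down
FD 10.4: (8,1) -> (8,-9.4) [heading=270, draw]
FD 8: (8,-9.4) -> (8,-17.4) [heading=270, draw]
RT 180: heading 270 -> 90
FD 11.5: (8,-17.4) -> (8,-5.9) [heading=90, draw]
RT 217: heading 90 -> 233
FD 13.8: (8,-5.9) -> (-0.305,-16.921) [heading=233, draw]
REPEAT 3 [
  -- iteration 1/3 --
  LT 180: heading 233 -> 53
  FD 11: (-0.305,-16.921) -> (6.315,-8.136) [heading=53, draw]
  -- iteration 2/3 --
  LT 180: heading 53 -> 233
  FD 11: (6.315,-8.136) -> (-0.305,-16.921) [heading=233, draw]
  -- iteration 3/3 --
  LT 180: heading 233 -> 53
  FD 11: (-0.305,-16.921) -> (6.315,-8.136) [heading=53, draw]
]
PU: pen up
FD 8.4: (6.315,-8.136) -> (11.37,-1.428) [heading=53, move]
FD 6.9: (11.37,-1.428) -> (15.523,4.083) [heading=53, move]
FD 6.9: (15.523,4.083) -> (19.675,9.594) [heading=53, move]
RT 249: heading 53 -> 164
RT 90: heading 164 -> 74
Final: pos=(19.675,9.594), heading=74, 7 segment(s) drawn

Answer: 19.675 9.594 74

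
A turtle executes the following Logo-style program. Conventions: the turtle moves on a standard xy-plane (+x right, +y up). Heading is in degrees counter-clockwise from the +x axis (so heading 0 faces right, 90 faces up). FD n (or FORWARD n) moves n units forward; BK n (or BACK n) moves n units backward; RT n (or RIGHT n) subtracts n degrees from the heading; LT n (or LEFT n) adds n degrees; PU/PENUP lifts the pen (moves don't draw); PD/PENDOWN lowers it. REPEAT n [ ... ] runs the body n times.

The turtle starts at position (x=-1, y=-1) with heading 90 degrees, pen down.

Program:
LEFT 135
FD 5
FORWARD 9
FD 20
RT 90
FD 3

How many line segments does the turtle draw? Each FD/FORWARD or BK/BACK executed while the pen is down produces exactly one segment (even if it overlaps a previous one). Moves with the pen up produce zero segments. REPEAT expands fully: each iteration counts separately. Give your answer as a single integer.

Executing turtle program step by step:
Start: pos=(-1,-1), heading=90, pen down
LT 135: heading 90 -> 225
FD 5: (-1,-1) -> (-4.536,-4.536) [heading=225, draw]
FD 9: (-4.536,-4.536) -> (-10.899,-10.899) [heading=225, draw]
FD 20: (-10.899,-10.899) -> (-25.042,-25.042) [heading=225, draw]
RT 90: heading 225 -> 135
FD 3: (-25.042,-25.042) -> (-27.163,-22.92) [heading=135, draw]
Final: pos=(-27.163,-22.92), heading=135, 4 segment(s) drawn
Segments drawn: 4

Answer: 4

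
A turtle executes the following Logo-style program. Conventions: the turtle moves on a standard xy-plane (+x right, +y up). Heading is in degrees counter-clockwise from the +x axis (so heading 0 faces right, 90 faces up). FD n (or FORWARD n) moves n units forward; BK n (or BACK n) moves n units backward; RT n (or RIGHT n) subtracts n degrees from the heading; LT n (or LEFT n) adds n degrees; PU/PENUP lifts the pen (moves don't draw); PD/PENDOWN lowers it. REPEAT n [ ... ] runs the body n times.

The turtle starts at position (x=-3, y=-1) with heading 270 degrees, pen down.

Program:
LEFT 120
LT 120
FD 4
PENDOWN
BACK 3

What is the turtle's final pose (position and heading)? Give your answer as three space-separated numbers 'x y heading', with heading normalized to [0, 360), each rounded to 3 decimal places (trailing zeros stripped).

Executing turtle program step by step:
Start: pos=(-3,-1), heading=270, pen down
LT 120: heading 270 -> 30
LT 120: heading 30 -> 150
FD 4: (-3,-1) -> (-6.464,1) [heading=150, draw]
PD: pen down
BK 3: (-6.464,1) -> (-3.866,-0.5) [heading=150, draw]
Final: pos=(-3.866,-0.5), heading=150, 2 segment(s) drawn

Answer: -3.866 -0.5 150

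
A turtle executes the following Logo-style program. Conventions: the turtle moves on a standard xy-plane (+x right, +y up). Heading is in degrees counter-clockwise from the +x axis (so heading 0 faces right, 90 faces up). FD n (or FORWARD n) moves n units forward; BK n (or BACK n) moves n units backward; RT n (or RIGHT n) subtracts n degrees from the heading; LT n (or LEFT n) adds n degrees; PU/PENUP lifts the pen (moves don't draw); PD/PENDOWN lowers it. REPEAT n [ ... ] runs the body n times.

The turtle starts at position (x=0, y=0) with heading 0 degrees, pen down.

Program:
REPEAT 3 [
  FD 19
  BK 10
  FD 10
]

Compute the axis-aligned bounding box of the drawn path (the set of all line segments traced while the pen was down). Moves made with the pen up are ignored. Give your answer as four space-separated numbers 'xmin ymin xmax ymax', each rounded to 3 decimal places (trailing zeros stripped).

Answer: 0 0 57 0

Derivation:
Executing turtle program step by step:
Start: pos=(0,0), heading=0, pen down
REPEAT 3 [
  -- iteration 1/3 --
  FD 19: (0,0) -> (19,0) [heading=0, draw]
  BK 10: (19,0) -> (9,0) [heading=0, draw]
  FD 10: (9,0) -> (19,0) [heading=0, draw]
  -- iteration 2/3 --
  FD 19: (19,0) -> (38,0) [heading=0, draw]
  BK 10: (38,0) -> (28,0) [heading=0, draw]
  FD 10: (28,0) -> (38,0) [heading=0, draw]
  -- iteration 3/3 --
  FD 19: (38,0) -> (57,0) [heading=0, draw]
  BK 10: (57,0) -> (47,0) [heading=0, draw]
  FD 10: (47,0) -> (57,0) [heading=0, draw]
]
Final: pos=(57,0), heading=0, 9 segment(s) drawn

Segment endpoints: x in {0, 9, 19, 28, 38, 47, 57}, y in {0}
xmin=0, ymin=0, xmax=57, ymax=0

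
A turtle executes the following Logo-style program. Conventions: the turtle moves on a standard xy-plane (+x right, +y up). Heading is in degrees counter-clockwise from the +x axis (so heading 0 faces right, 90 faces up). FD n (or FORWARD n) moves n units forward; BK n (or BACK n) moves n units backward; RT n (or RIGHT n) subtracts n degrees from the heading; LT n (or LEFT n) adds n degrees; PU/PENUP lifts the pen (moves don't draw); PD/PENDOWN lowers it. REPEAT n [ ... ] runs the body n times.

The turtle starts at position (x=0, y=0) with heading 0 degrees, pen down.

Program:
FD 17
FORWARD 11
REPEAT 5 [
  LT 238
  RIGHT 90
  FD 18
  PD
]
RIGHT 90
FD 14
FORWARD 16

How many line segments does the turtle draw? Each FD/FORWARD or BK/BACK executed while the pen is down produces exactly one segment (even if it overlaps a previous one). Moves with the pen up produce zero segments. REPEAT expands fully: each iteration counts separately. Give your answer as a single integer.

Executing turtle program step by step:
Start: pos=(0,0), heading=0, pen down
FD 17: (0,0) -> (17,0) [heading=0, draw]
FD 11: (17,0) -> (28,0) [heading=0, draw]
REPEAT 5 [
  -- iteration 1/5 --
  LT 238: heading 0 -> 238
  RT 90: heading 238 -> 148
  FD 18: (28,0) -> (12.735,9.539) [heading=148, draw]
  PD: pen down
  -- iteration 2/5 --
  LT 238: heading 148 -> 26
  RT 90: heading 26 -> 296
  FD 18: (12.735,9.539) -> (20.626,-6.64) [heading=296, draw]
  PD: pen down
  -- iteration 3/5 --
  LT 238: heading 296 -> 174
  RT 90: heading 174 -> 84
  FD 18: (20.626,-6.64) -> (22.507,11.262) [heading=84, draw]
  PD: pen down
  -- iteration 4/5 --
  LT 238: heading 84 -> 322
  RT 90: heading 322 -> 232
  FD 18: (22.507,11.262) -> (11.425,-2.923) [heading=232, draw]
  PD: pen down
  -- iteration 5/5 --
  LT 238: heading 232 -> 110
  RT 90: heading 110 -> 20
  FD 18: (11.425,-2.923) -> (28.34,3.234) [heading=20, draw]
  PD: pen down
]
RT 90: heading 20 -> 290
FD 14: (28.34,3.234) -> (33.128,-9.922) [heading=290, draw]
FD 16: (33.128,-9.922) -> (38.6,-24.957) [heading=290, draw]
Final: pos=(38.6,-24.957), heading=290, 9 segment(s) drawn
Segments drawn: 9

Answer: 9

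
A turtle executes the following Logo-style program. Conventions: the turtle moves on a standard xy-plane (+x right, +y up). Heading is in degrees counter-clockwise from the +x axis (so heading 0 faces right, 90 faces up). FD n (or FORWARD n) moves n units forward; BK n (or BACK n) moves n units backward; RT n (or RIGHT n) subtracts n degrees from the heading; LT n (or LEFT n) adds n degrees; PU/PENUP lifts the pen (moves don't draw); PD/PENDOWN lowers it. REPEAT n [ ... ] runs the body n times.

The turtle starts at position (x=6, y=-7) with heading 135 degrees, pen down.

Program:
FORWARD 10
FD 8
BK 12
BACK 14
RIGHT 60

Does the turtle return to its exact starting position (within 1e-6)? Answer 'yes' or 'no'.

Executing turtle program step by step:
Start: pos=(6,-7), heading=135, pen down
FD 10: (6,-7) -> (-1.071,0.071) [heading=135, draw]
FD 8: (-1.071,0.071) -> (-6.728,5.728) [heading=135, draw]
BK 12: (-6.728,5.728) -> (1.757,-2.757) [heading=135, draw]
BK 14: (1.757,-2.757) -> (11.657,-12.657) [heading=135, draw]
RT 60: heading 135 -> 75
Final: pos=(11.657,-12.657), heading=75, 4 segment(s) drawn

Start position: (6, -7)
Final position: (11.657, -12.657)
Distance = 8; >= 1e-6 -> NOT closed

Answer: no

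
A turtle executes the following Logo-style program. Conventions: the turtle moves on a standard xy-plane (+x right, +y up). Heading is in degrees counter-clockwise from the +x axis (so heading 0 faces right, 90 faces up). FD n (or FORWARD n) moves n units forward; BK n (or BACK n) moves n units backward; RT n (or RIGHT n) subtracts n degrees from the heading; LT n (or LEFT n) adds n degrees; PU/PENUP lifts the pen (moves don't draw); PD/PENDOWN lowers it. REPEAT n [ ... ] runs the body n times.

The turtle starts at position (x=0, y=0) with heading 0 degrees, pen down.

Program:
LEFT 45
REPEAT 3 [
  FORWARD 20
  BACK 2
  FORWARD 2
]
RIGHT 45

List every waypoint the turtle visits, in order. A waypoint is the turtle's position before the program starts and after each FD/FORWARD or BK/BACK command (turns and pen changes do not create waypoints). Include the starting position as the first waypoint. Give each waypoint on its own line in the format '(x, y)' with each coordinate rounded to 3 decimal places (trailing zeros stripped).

Answer: (0, 0)
(14.142, 14.142)
(12.728, 12.728)
(14.142, 14.142)
(28.284, 28.284)
(26.87, 26.87)
(28.284, 28.284)
(42.426, 42.426)
(41.012, 41.012)
(42.426, 42.426)

Derivation:
Executing turtle program step by step:
Start: pos=(0,0), heading=0, pen down
LT 45: heading 0 -> 45
REPEAT 3 [
  -- iteration 1/3 --
  FD 20: (0,0) -> (14.142,14.142) [heading=45, draw]
  BK 2: (14.142,14.142) -> (12.728,12.728) [heading=45, draw]
  FD 2: (12.728,12.728) -> (14.142,14.142) [heading=45, draw]
  -- iteration 2/3 --
  FD 20: (14.142,14.142) -> (28.284,28.284) [heading=45, draw]
  BK 2: (28.284,28.284) -> (26.87,26.87) [heading=45, draw]
  FD 2: (26.87,26.87) -> (28.284,28.284) [heading=45, draw]
  -- iteration 3/3 --
  FD 20: (28.284,28.284) -> (42.426,42.426) [heading=45, draw]
  BK 2: (42.426,42.426) -> (41.012,41.012) [heading=45, draw]
  FD 2: (41.012,41.012) -> (42.426,42.426) [heading=45, draw]
]
RT 45: heading 45 -> 0
Final: pos=(42.426,42.426), heading=0, 9 segment(s) drawn
Waypoints (10 total):
(0, 0)
(14.142, 14.142)
(12.728, 12.728)
(14.142, 14.142)
(28.284, 28.284)
(26.87, 26.87)
(28.284, 28.284)
(42.426, 42.426)
(41.012, 41.012)
(42.426, 42.426)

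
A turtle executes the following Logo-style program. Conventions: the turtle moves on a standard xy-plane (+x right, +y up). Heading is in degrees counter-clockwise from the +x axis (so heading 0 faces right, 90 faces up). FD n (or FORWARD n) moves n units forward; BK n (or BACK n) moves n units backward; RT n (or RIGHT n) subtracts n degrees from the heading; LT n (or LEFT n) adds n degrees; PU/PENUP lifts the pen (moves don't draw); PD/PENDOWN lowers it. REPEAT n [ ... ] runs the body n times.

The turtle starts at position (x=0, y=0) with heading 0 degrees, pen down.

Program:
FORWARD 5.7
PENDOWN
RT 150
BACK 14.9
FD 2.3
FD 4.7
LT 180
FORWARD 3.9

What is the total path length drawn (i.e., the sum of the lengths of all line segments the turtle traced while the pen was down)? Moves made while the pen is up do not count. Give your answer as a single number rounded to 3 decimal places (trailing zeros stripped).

Executing turtle program step by step:
Start: pos=(0,0), heading=0, pen down
FD 5.7: (0,0) -> (5.7,0) [heading=0, draw]
PD: pen down
RT 150: heading 0 -> 210
BK 14.9: (5.7,0) -> (18.604,7.45) [heading=210, draw]
FD 2.3: (18.604,7.45) -> (16.612,6.3) [heading=210, draw]
FD 4.7: (16.612,6.3) -> (12.542,3.95) [heading=210, draw]
LT 180: heading 210 -> 30
FD 3.9: (12.542,3.95) -> (15.919,5.9) [heading=30, draw]
Final: pos=(15.919,5.9), heading=30, 5 segment(s) drawn

Segment lengths:
  seg 1: (0,0) -> (5.7,0), length = 5.7
  seg 2: (5.7,0) -> (18.604,7.45), length = 14.9
  seg 3: (18.604,7.45) -> (16.612,6.3), length = 2.3
  seg 4: (16.612,6.3) -> (12.542,3.95), length = 4.7
  seg 5: (12.542,3.95) -> (15.919,5.9), length = 3.9
Total = 31.5

Answer: 31.5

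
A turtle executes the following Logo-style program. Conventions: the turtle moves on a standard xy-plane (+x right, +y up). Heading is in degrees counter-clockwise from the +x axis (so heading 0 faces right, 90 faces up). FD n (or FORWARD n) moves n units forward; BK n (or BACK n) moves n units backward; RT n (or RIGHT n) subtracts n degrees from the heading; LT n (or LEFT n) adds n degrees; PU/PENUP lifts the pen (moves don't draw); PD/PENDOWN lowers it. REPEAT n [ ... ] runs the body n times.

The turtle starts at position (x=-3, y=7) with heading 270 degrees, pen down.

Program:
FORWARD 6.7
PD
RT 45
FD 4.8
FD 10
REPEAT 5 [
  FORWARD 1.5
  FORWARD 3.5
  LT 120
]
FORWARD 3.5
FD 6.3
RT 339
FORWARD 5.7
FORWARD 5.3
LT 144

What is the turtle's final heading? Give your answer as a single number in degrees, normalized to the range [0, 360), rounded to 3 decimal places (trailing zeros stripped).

Executing turtle program step by step:
Start: pos=(-3,7), heading=270, pen down
FD 6.7: (-3,7) -> (-3,0.3) [heading=270, draw]
PD: pen down
RT 45: heading 270 -> 225
FD 4.8: (-3,0.3) -> (-6.394,-3.094) [heading=225, draw]
FD 10: (-6.394,-3.094) -> (-13.465,-10.165) [heading=225, draw]
REPEAT 5 [
  -- iteration 1/5 --
  FD 1.5: (-13.465,-10.165) -> (-14.526,-11.226) [heading=225, draw]
  FD 3.5: (-14.526,-11.226) -> (-17.001,-13.701) [heading=225, draw]
  LT 120: heading 225 -> 345
  -- iteration 2/5 --
  FD 1.5: (-17.001,-13.701) -> (-15.552,-14.089) [heading=345, draw]
  FD 3.5: (-15.552,-14.089) -> (-12.171,-14.995) [heading=345, draw]
  LT 120: heading 345 -> 105
  -- iteration 3/5 --
  FD 1.5: (-12.171,-14.995) -> (-12.559,-13.546) [heading=105, draw]
  FD 3.5: (-12.559,-13.546) -> (-13.465,-10.165) [heading=105, draw]
  LT 120: heading 105 -> 225
  -- iteration 4/5 --
  FD 1.5: (-13.465,-10.165) -> (-14.526,-11.226) [heading=225, draw]
  FD 3.5: (-14.526,-11.226) -> (-17.001,-13.701) [heading=225, draw]
  LT 120: heading 225 -> 345
  -- iteration 5/5 --
  FD 1.5: (-17.001,-13.701) -> (-15.552,-14.089) [heading=345, draw]
  FD 3.5: (-15.552,-14.089) -> (-12.171,-14.995) [heading=345, draw]
  LT 120: heading 345 -> 105
]
FD 3.5: (-12.171,-14.995) -> (-13.077,-11.614) [heading=105, draw]
FD 6.3: (-13.077,-11.614) -> (-14.708,-5.529) [heading=105, draw]
RT 339: heading 105 -> 126
FD 5.7: (-14.708,-5.529) -> (-18.058,-0.917) [heading=126, draw]
FD 5.3: (-18.058,-0.917) -> (-21.173,3.37) [heading=126, draw]
LT 144: heading 126 -> 270
Final: pos=(-21.173,3.37), heading=270, 17 segment(s) drawn

Answer: 270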